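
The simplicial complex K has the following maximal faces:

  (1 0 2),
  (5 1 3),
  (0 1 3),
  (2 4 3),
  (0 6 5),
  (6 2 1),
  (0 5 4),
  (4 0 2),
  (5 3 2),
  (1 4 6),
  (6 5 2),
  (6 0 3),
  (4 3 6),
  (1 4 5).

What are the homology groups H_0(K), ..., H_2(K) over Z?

H_0 = Z,  H_1 = Z^2,  H_2 = Z.

K has 7 vertices, 21 edges, 14 triangles.
rank ∂_0 = 0, rank ∂_1 = 6 ⇒ b_0 = 7 − 0 − 6 = 1; all invariant factors of ∂_1 are 1 so no torsion. So H_0 = Z.
rank ∂_1 = 6, rank ∂_2 = 13 ⇒ b_1 = 21 − 6 − 13 = 2; all invariant factors of ∂_2 are 1 so no torsion. So H_1 = Z^2.
rank ∂_2 = 13, rank ∂_3 = 0 ⇒ b_2 = 14 − 13 − 0 = 1. So H_2 = Z.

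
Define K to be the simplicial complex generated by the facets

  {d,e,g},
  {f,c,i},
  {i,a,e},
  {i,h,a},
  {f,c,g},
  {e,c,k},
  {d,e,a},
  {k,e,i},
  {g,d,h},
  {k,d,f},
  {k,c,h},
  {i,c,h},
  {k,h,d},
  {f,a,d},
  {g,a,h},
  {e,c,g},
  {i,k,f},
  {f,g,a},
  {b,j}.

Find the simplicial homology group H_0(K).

H_0 = Z^2.

Take the total order a < b < c < d < e < f < g < h < i < j < k on the vertex set. Then K (dimension 2) consists of the simplices:

  0-simplices (11): a, b, c, d, e, f, g, h, i, j, k
  1-simplices (28): ad, ae, af, ag, ah, ai, bj, ce, cf, cg, ch, ci, ck, de, df, dg, dh, dk, eg, ei, ek, fg, fi, fk, gh, hi, hk, ik
  2-simplices (18): ade, adf, aei, afg, agh, ahi, ceg, cek, cfg, cfi, chi, chk, deg, dfk, dgh, dhk, eik, fik

Hence C_0 ≅ Z^11, C_1 ≅ Z^28, C_2 ≅ Z^18.

∂_1: C_1 → C_0 maps an edge to its endpoints' difference, ∂[p,q] = q − p.
This gives a 11×28 integer matrix of rank 9; reducing to Smith normal form yields diagonal entries (1,1,1,1,1,1,1,1,1).

∂_2: C_2 → C_1 maps a triangle to the signed sum of its edges. For instance
  ∂deg = eg − dg + de,
  ∂fik = ik − fk + fi.
This gives a 28×18 integer matrix of rank 18; reducing to Smith normal form yields diagonal entries (1,1,1,1,1,1,1,1,1,1,1,1,1,1,1,1,1,2).

Computing H_k = (kernel of ∂_k) / (image of ∂_{k+1}):

  H_0: rank C_0 − rank ∂_1 = 11 − 9 = 2, and the invariant factors of ∂_1 are all 1, so H_0 = Z^2.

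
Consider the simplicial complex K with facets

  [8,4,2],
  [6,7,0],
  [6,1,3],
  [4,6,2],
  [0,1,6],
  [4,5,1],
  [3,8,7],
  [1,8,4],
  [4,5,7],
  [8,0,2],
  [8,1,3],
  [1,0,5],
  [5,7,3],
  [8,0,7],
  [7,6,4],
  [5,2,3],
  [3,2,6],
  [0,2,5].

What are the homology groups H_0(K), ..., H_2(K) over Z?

K has 9 vertices, 27 edges, 18 triangles.
rank ∂_0 = 0, rank ∂_1 = 8 ⇒ b_0 = 9 − 0 − 8 = 1; all invariant factors of ∂_1 are 1 so no torsion. So H_0 = Z.
rank ∂_1 = 8, rank ∂_2 = 17 ⇒ b_1 = 27 − 8 − 17 = 2; all invariant factors of ∂_2 are 1 so no torsion. So H_1 = Z^2.
rank ∂_2 = 17, rank ∂_3 = 0 ⇒ b_2 = 18 − 17 − 0 = 1. So H_2 = Z.

H_0 ≅ Z,  H_1 ≅ Z^2,  H_2 ≅ Z.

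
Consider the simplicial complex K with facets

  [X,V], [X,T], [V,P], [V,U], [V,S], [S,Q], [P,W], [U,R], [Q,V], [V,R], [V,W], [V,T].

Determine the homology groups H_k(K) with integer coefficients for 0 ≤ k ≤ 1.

H_0 = Z,  H_1 = Z^4.

We work with the vertex ordering P < Q < R < S < T < U < V < W < X. The simplices of K, each written with vertices in increasing order, are:

  0-simplices (9): P, Q, R, S, T, U, V, W, X
  1-simplices (12): PV, PW, QS, QV, RU, RV, SV, TV, TX, UV, VW, VX

giving chain groups C_0 ≅ Z^9, C_1 ≅ Z^12.

∂_1: C_1 → C_0 is given by ∂[p,q] = [q] − [p].
As a 9×12 matrix over Z this has rank 8, with invariant factors (1,1,1,1,1,1,1,1).

From H_k ≅ ker(∂_k) / im(∂_{k+1}) we obtain:

  H_0: rank C_0 − rank ∂_1 = 9 − 8 = 1, and the invariant factors of ∂_1 are all 1, so H_0 = Z.
  H_1: rank ker ∂_1 − rank ∂_2 = (12 − 8) − 0 = 4, and there is no ∂_2, so H_1 = Z^4.

(K is a triangulation of a wedge of 4 circles.)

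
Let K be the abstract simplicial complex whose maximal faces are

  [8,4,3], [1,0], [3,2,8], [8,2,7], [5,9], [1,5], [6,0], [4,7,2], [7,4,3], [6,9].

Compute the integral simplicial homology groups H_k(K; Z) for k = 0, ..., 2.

Fix the vertex order 0 < 1 < 2 < 3 < 4 < 5 < 6 < 7 < 8 < 9 and write every simplex with vertices in increasing order. Then dim K = 2 and the simplices of K are:

  0-simplices (10): [0], [1], [2], [3], [4], [5], [6], [7], [8], [9]
  1-simplices (15): [0,1], [0,6], [1,5], [2,3], [2,4], [2,7], [2,8], [3,4], [3,7], [3,8], [4,7], [4,8], [5,9], [6,9], [7,8]
  2-simplices (5): [2,3,8], [2,4,7], [2,7,8], [3,4,7], [3,4,8]

Hence C_0 ≅ Z^10, C_1 ≅ Z^15, C_2 ≅ Z^5.

Boundary ∂_1: C_1 → C_0 maps an edge to its endpoints' difference, ∂[p,q] = q − p.
This gives a 10×15 integer matrix of rank 8; reducing to Smith normal form yields diagonal entries (1,1,1,1,1,1,1,1).

Boundary ∂_2: C_2 → C_1 maps a triangle to the signed sum of its edges. For instance
  ∂[3,4,8] = [4,8] − [3,8] + [3,4],
  ∂[3,4,7] = [4,7] − [3,7] + [3,4].
The resulting 15×5 matrix has rank 5, and its Smith normal form has invariant factors (1,1,1,1,1).

Computing H_k = (kernel of ∂_k) / (image of ∂_{k+1}):

  H_0: rank C_0 − rank ∂_1 = 10 − 8 = 2, and the invariant factors of ∂_1 are all 1, so H_0 ≅ Z^2.
  H_1: rank ker ∂_1 − rank ∂_2 = (15 − 8) − 5 = 2, and the invariant factors of ∂_2 are all 1, so H_1 ≅ Z^2.
  H_2: rank ker ∂_2 − rank ∂_3 = (5 − 5) − 0 = 0, and there is no ∂_3, so H_2 ≅ 0.

H_0 = Z^2,  H_1 = Z^2,  H_2 = 0.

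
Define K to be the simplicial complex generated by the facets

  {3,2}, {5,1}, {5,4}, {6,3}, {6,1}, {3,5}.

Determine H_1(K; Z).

H_1 ≅ Z.

Order the vertices as 1 < 2 < 3 < 4 < 5 < 6. Listing each simplex with vertices in this order, K has dimension 1 with simplices:

  0-simplices (6): [1], [2], [3], [4], [5], [6]
  1-simplices (6): [1,5], [1,6], [2,3], [3,5], [3,6], [4,5]

so the chain groups are C_0 ≅ Z^6, C_1 ≅ Z^6.

The boundary map ∂_1: C_1 → C_0 is given by ∂[p,q] = [q] − [p]. For instance
  ∂[3,5] = [5] − [3].
This gives a 6×6 integer matrix of rank 5; reducing to Smith normal form yields diagonal entries (1,1,1,1,1).

Reading off H_k = ker ∂_k / im ∂_{k+1}:

  H_1: rank ker ∂_1 − rank ∂_2 = (6 − 5) − 0 = 1, and there is no ∂_2, so H_1 = Z.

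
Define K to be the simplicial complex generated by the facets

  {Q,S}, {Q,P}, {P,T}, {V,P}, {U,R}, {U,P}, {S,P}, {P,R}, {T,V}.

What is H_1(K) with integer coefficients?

Take the total order P < Q < R < S < T < U < V on the vertex set. Then K (dimension 1) consists of the simplices:

  0-simplices (7): P, Q, R, S, T, U, V
  1-simplices (9): PQ, PR, PS, PT, PU, PV, QS, RU, TV

giving chain groups C_0 ≅ Z^7, C_1 ≅ Z^9.

Boundary ∂_1: C_1 → C_0 is given by ∂[p,q] = [q] − [p]. For instance
  ∂PS = S − P.
This gives a 7×9 integer matrix of rank 6; reducing to Smith normal form yields diagonal entries (1,1,1,1,1,1).

Computing H_k = (kernel of ∂_k) / (image of ∂_{k+1}):

  H_1: rank ker ∂_1 − rank ∂_2 = (9 − 6) − 0 = 3, and there is no ∂_2, so H_1 ≅ Z^3.

H_1 = Z^3.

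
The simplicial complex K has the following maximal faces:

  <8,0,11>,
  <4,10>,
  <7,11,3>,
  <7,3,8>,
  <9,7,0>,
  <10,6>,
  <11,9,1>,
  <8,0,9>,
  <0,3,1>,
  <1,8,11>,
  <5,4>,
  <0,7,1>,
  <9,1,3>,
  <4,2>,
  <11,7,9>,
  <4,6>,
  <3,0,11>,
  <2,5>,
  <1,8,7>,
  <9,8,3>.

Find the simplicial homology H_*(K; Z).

Take the total order 0 < 1 < 2 < 3 < 4 < 5 < 6 < 7 < 8 < 9 < 10 < 11 on the vertex set. Then K (dimension 2) consists of the simplices:

  0-simplices (12): [0], [1], [2], [3], [4], [5], [6], [7], [8], [9], [10], [11]
  1-simplices (27): (27 of them)
  2-simplices (14): [0,1,3], [0,1,7], [0,3,11], [0,7,9], [0,8,9], [0,8,11], [1,3,9], [1,7,8], [1,8,11], [1,9,11], [3,7,8], [3,7,11], [3,8,9], [7,9,11]

so the chain groups are C_0 ≅ Z^12, C_1 ≅ Z^27, C_2 ≅ Z^14.

∂_1: C_1 → C_0 is given by ∂[p,q] = [q] − [p].
As a 12×27 matrix over Z this has rank 10, with invariant factors (1,1,1,1,1,1,1,1,1,1).

The boundary map ∂_2: C_2 → C_1 acts by ∂[p,q,r] = [q,r] − [p,r] + [p,q]. For instance
  ∂[3,7,8] = [7,8] − [3,8] + [3,7],
  ∂[3,8,9] = [8,9] − [3,9] + [3,8].
This gives a 27×14 integer matrix of rank 13; reducing to Smith normal form yields diagonal entries (1,1,1,1,1,1,1,1,1,1,1,1,1).

From H_k ≅ ker(∂_k) / im(∂_{k+1}) we obtain:

  H_0: rank C_0 − rank ∂_1 = 12 − 10 = 2, and the invariant factors of ∂_1 are all 1, so H_0 ≅ Z^2.
  H_1: rank ker ∂_1 − rank ∂_2 = (27 − 10) − 13 = 4, and the invariant factors of ∂_2 are all 1, so H_1 ≅ Z^4.
  H_2: rank ker ∂_2 − rank ∂_3 = (14 − 13) − 0 = 1, and there is no ∂_3, so H_2 ≅ Z.

As a check, the Euler characteristic is 12 − 27 + 14 = -1, which agrees with 2 − 4 + 1 = -1.
(K is a triangulation of the disjoint union of a wedge of 2 circles and the torus T^2.)

H_0 ≅ Z^2,  H_1 ≅ Z^4,  H_2 ≅ Z.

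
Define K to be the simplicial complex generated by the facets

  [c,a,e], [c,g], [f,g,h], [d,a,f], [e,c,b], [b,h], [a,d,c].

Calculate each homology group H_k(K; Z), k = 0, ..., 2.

Fix the vertex order a < b < c < d < e < f < g < h and write every simplex with vertices in increasing order. Then dim K = 2 and the simplices of K are:

  0-simplices (8): a, b, c, d, e, f, g, h
  1-simplices (14): ac, ad, ae, af, bc, be, bh, cd, ce, cg, df, fg, fh, gh
  2-simplices (5): acd, ace, adf, bce, fgh

Hence C_0 ≅ Z^8, C_1 ≅ Z^14, C_2 ≅ Z^5.

∂_1: C_1 → C_0 maps an edge to its endpoints' difference, ∂[p,q] = q − p. For instance
  ∂bc = c − b.
The resulting 8×14 matrix has rank 7, and its Smith normal form has invariant factors (1,1,1,1,1,1,1).

∂_2: C_2 → C_1 sends each 2-simplex [p,q,r] to [q,r] − [p,r] + [p,q]. For instance
  ∂fgh = gh − fh + fg,
  ∂adf = df − af + ad.
This gives a 14×5 integer matrix of rank 5; reducing to Smith normal form yields diagonal entries (1,1,1,1,1).

Computing H_k = (kernel of ∂_k) / (image of ∂_{k+1}):

  H_0: rank C_0 − rank ∂_1 = 8 − 7 = 1, and the invariant factors of ∂_1 are all 1, so H_0 ≅ Z.
  H_1: rank ker ∂_1 − rank ∂_2 = (14 − 7) − 5 = 2, and the invariant factors of ∂_2 are all 1, so H_1 ≅ Z^2.
  H_2: rank ker ∂_2 − rank ∂_3 = (5 − 5) − 0 = 0, and there is no ∂_3, so H_2 ≅ 0.

H_0 ≅ Z,  H_1 ≅ Z^2,  H_2 = 0.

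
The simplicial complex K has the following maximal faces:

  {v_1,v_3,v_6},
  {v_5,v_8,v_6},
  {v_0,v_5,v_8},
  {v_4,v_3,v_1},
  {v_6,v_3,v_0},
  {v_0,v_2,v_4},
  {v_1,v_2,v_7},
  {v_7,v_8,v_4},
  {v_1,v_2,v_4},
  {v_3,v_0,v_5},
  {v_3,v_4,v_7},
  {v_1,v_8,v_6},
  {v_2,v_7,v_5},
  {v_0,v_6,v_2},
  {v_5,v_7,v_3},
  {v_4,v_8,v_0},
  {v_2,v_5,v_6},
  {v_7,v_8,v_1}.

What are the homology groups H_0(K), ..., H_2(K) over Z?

H_0 = Z,  H_1 = Z ⊕ Z/2,  H_2 = 0.

Take the total order v_0 < v_1 < v_2 < v_3 < v_4 < v_5 < v_6 < v_7 < v_8 on the vertex set. Then K (dimension 2) consists of the simplices:

  0-simplices (9): [v_0], [v_1], [v_2], [v_3], [v_4], [v_5], [v_6], [v_7], [v_8]
  1-simplices (27): (27 of them)
  2-simplices (18): (18 of them)

so the chain groups are C_0 ≅ Z^9, C_1 ≅ Z^27, C_2 ≅ Z^18.

The boundary map ∂_1: C_1 → C_0 maps an edge to its endpoints' difference, ∂[p,q] = q − p.
The resulting 9×27 matrix has rank 8, and its Smith normal form has invariant factors (1,1,1,1,1,1,1,1).

∂_2: C_2 → C_1 acts by ∂[p,q,r] = [q,r] − [p,r] + [p,q]. For instance
  ∂[v_2,v_5,v_6] = [v_5,v_6] − [v_2,v_6] + [v_2,v_5],
  ∂[v_0,v_2,v_4] = [v_2,v_4] − [v_0,v_4] + [v_0,v_2].
As a 27×18 matrix over Z this has rank 18, with invariant factors (1,1,1,1,1,1,1,1,1,1,1,1,1,1,1,1,1,2).

Reading off H_k = ker ∂_k / im ∂_{k+1}:

  H_0: rank C_0 − rank ∂_1 = 9 − 8 = 1, and the invariant factors of ∂_1 are all 1, so H_0 = Z.
  H_1: rank ker ∂_1 − rank ∂_2 = (27 − 8) − 18 = 1, and ∂_2 has invariant factor 2 > 1, so H_1 = Z ⊕ Z/2.
  H_2: rank ker ∂_2 − rank ∂_3 = (18 − 18) − 0 = 0, and there is no ∂_3, so H_2 = 0.

(K is a triangulation of the Klein bottle.)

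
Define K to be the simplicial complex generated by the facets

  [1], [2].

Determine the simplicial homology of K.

K has 2 vertices.
rank ∂_0 = 0, rank ∂_1 = 0 ⇒ b_0 = 2 − 0 − 0 = 2. So H_0 ≅ Z^2.

H_0 ≅ Z^2.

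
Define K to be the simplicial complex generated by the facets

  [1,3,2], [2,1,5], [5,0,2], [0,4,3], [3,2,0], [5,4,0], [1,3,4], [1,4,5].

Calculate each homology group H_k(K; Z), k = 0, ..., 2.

H_0 ≅ Z,  H_1 = 0,  H_2 ≅ Z.

We work with the vertex ordering 0 < 1 < 2 < 3 < 4 < 5. The simplices of K, each written with vertices in increasing order, are:

  0-simplices (6): [0], [1], [2], [3], [4], [5]
  1-simplices (12): [0,2], [0,3], [0,4], [0,5], [1,2], [1,3], [1,4], [1,5], [2,3], [2,5], [3,4], [4,5]
  2-simplices (8): [0,2,3], [0,2,5], [0,3,4], [0,4,5], [1,2,3], [1,2,5], [1,3,4], [1,4,5]

so the chain groups are C_0 ≅ Z^6, C_1 ≅ Z^12, C_2 ≅ Z^8.

The boundary map ∂_1: C_1 → C_0 is given by ∂[p,q] = [q] − [p]. For instance
  ∂[0,5] = [5] − [0].
The 6×12 boundary matrix has rank 5 and Smith normal form diag(1,1,1,1,1).

Boundary ∂_2: C_2 → C_1 maps a triangle to the signed sum of its edges. For instance
  ∂[0,2,3] = [2,3] − [0,3] + [0,2],
  ∂[1,2,3] = [2,3] − [1,3] + [1,2].
The 12×8 boundary matrix has rank 7 and Smith normal form diag(1,1,1,1,1,1,1).

Computing H_k = (kernel of ∂_k) / (image of ∂_{k+1}):

  H_0: rank C_0 − rank ∂_1 = 6 − 5 = 1, and the invariant factors of ∂_1 are all 1, so H_0 = Z.
  H_1: rank ker ∂_1 − rank ∂_2 = (12 − 5) − 7 = 0, and the invariant factors of ∂_2 are all 1, so H_1 = 0.
  H_2: rank ker ∂_2 − rank ∂_3 = (8 − 7) − 0 = 1, and there is no ∂_3, so H_2 = Z.

(K is a triangulation of the 2-sphere S^2.)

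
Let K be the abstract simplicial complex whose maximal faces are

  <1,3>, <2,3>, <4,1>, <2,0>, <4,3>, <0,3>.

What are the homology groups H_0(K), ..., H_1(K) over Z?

Take the total order 0 < 1 < 2 < 3 < 4 on the vertex set. Then K (dimension 1) consists of the simplices:

  0-simplices (5): [0], [1], [2], [3], [4]
  1-simplices (6): [0,2], [0,3], [1,3], [1,4], [2,3], [3,4]

so the chain groups are C_0 ≅ Z^5, C_1 ≅ Z^6.

The boundary map ∂_1: C_1 → C_0 maps an edge to its endpoints' difference, ∂[p,q] = q − p. For instance
  ∂[2,3] = [3] − [2].
The resulting 5×6 matrix has rank 4, and its Smith normal form has invariant factors (1,1,1,1).

Computing H_k = (kernel of ∂_k) / (image of ∂_{k+1}):

  H_0: rank C_0 − rank ∂_1 = 5 − 4 = 1, and the invariant factors of ∂_1 are all 1, so H_0 = Z.
  H_1: rank ker ∂_1 − rank ∂_2 = (6 − 4) − 0 = 2, and there is no ∂_2, so H_1 = Z^2.

As a check, the Euler characteristic is 5 − 6 = -1, which agrees with 1 − 2 = -1.

H_0 ≅ Z,  H_1 ≅ Z^2.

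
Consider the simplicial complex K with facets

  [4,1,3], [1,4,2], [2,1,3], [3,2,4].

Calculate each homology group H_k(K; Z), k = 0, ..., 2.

Fix the vertex order 1 < 2 < 3 < 4 and write every simplex with vertices in increasing order. Then dim K = 2 and the simplices of K are:

  0-simplices (4): [1], [2], [3], [4]
  1-simplices (6): [1,2], [1,3], [1,4], [2,3], [2,4], [3,4]
  2-simplices (4): [1,2,3], [1,2,4], [1,3,4], [2,3,4]

giving chain groups C_0 ≅ Z^4, C_1 ≅ Z^6, C_2 ≅ Z^4.

∂_1: C_1 → C_0 sends each edge [p,q] (with p < q) to q − p.
As a 4×6 matrix over Z this has rank 3, with invariant factors (1,1,1).

Boundary ∂_2: C_2 → C_1 sends each 2-simplex [p,q,r] to [q,r] − [p,r] + [p,q]. For instance
  ∂[1,2,4] = [2,4] − [1,4] + [1,2],
  ∂[2,3,4] = [3,4] − [2,4] + [2,3].
As a 6×4 matrix over Z this has rank 3, with invariant factors (1,1,1).

Now H_k = ker ∂_k / im ∂_{k+1}, so:

  H_0: rank C_0 − rank ∂_1 = 4 − 3 = 1, and the invariant factors of ∂_1 are all 1, so H_0 ≅ Z.
  H_1: rank ker ∂_1 − rank ∂_2 = (6 − 3) − 3 = 0, and the invariant factors of ∂_2 are all 1, so H_1 ≅ 0.
  H_2: rank ker ∂_2 − rank ∂_3 = (4 − 3) − 0 = 1, and there is no ∂_3, so H_2 ≅ Z.

H_0 = Z,  H_1 = 0,  H_2 = Z.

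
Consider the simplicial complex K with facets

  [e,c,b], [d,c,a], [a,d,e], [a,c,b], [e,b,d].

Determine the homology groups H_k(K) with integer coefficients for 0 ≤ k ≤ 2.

H_0 = Z,  H_1 = Z,  H_2 = 0.

Take the total order a < b < c < d < e on the vertex set. Then K (dimension 2) consists of the simplices:

  0-simplices (5): a, b, c, d, e
  1-simplices (10): ab, ac, ad, ae, bc, bd, be, cd, ce, de
  2-simplices (5): abc, acd, ade, bce, bde

giving chain groups C_0 ≅ Z^5, C_1 ≅ Z^10, C_2 ≅ Z^5.

∂_1: C_1 → C_0 maps an edge to its endpoints' difference, ∂[p,q] = q − p. For instance
  ∂ae = e − a.
This gives a 5×10 integer matrix of rank 4; reducing to Smith normal form yields diagonal entries (1,1,1,1).

∂_2: C_2 → C_1 maps a triangle to the signed sum of its edges. For instance
  ∂ade = de − ae + ad,
  ∂acd = cd − ad + ac.
As a 10×5 matrix over Z this has rank 5, with invariant factors (1,1,1,1,1).

From H_k ≅ ker(∂_k) / im(∂_{k+1}) we obtain:

  H_0: rank C_0 − rank ∂_1 = 5 − 4 = 1, and the invariant factors of ∂_1 are all 1, so H_0 = Z.
  H_1: rank ker ∂_1 − rank ∂_2 = (10 − 4) − 5 = 1, and the invariant factors of ∂_2 are all 1, so H_1 = Z.
  H_2: rank ker ∂_2 − rank ∂_3 = (5 − 5) − 0 = 0, and there is no ∂_3, so H_2 = 0.

As a check, the Euler characteristic is 5 − 10 + 5 = 0, which agrees with 1 − 1 + 0 = 0.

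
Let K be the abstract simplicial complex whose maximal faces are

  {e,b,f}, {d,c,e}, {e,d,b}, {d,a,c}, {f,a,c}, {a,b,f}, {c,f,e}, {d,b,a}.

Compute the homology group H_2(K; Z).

Fix the vertex order a < b < c < d < e < f and write every simplex with vertices in increasing order. Then dim K = 2 and the simplices of K are:

  0-simplices (6): a, b, c, d, e, f
  1-simplices (12): ab, ac, ad, af, bd, be, bf, cd, ce, cf, de, ef
  2-simplices (8): abd, abf, acd, acf, bde, bef, cde, cef

giving chain groups C_0 ≅ Z^6, C_1 ≅ Z^12, C_2 ≅ Z^8.

The boundary map ∂_1: C_1 → C_0 is given by ∂[p,q] = [q] − [p].
The resulting 6×12 matrix has rank 5, and its Smith normal form has invariant factors (1,1,1,1,1).

Boundary ∂_2: C_2 → C_1 maps a triangle to the signed sum of its edges. For instance
  ∂bef = ef − bf + be,
  ∂cde = de − ce + cd.
As a 12×8 matrix over Z this has rank 7, with invariant factors (1,1,1,1,1,1,1).

Computing H_k = (kernel of ∂_k) / (image of ∂_{k+1}):

  H_2: rank ker ∂_2 − rank ∂_3 = (8 − 7) − 0 = 1, and there is no ∂_3, so H_2 = Z.

H_2 ≅ Z.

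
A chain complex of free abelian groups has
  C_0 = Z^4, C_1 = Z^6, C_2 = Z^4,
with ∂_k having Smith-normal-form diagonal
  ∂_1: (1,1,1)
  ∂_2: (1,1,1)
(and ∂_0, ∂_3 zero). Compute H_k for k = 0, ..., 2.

H_0 = Z,  H_1 = 0,  H_2 = Z.

H_0: b_0 = 4 − 0 − 3 = 1; torsion from ∂_1 factors > 1: none. So H_0 = Z.
H_1: b_1 = 6 − 3 − 3 = 0; torsion from ∂_2 factors > 1: none. So H_1 = 0.
H_2: b_2 = 4 − 3 − 0 = 1; torsion from ∂_3 factors > 1: none. So H_2 = Z.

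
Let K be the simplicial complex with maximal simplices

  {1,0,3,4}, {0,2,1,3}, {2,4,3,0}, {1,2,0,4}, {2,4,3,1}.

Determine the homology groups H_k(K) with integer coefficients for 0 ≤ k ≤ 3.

Order the vertices as 0 < 1 < 2 < 3 < 4. Listing each simplex with vertices in this order, K has dimension 3 with simplices:

  0-simplices (5): [0], [1], [2], [3], [4]
  1-simplices (10): [0,1], [0,2], [0,3], [0,4], [1,2], [1,3], [1,4], [2,3], [2,4], [3,4]
  2-simplices (10): [0,1,2], [0,1,3], [0,1,4], [0,2,3], [0,2,4], [0,3,4], [1,2,3], [1,2,4], [1,3,4], [2,3,4]
  3-simplices (5): [0,1,2,3], [0,1,2,4], [0,1,3,4], [0,2,3,4], [1,2,3,4]

so the chain groups are C_0 ≅ Z^5, C_1 ≅ Z^10, C_2 ≅ Z^10, C_3 ≅ Z^5.

∂_1: C_1 → C_0 maps an edge to its endpoints' difference, ∂[p,q] = q − p. For instance
  ∂[0,1] = [1] − [0].
The resulting 5×10 matrix has rank 4, and its Smith normal form has invariant factors (1,1,1,1).

Boundary ∂_2: C_2 → C_1 acts by ∂[p,q,r] = [q,r] − [p,r] + [p,q]. For instance
  ∂[1,2,3] = [2,3] − [1,3] + [1,2],
  ∂[0,1,2] = [1,2] − [0,2] + [0,1].
This gives a 10×10 integer matrix of rank 6; reducing to Smith normal form yields diagonal entries (1,1,1,1,1,1).

Boundary ∂_3: C_3 → C_2 sends each 3-simplex σ to the alternating sum Σ_i (−1)^i (σ with its i-th vertex removed). For instance
  ∂[1,2,3,4] = [2,3,4] − [1,3,4] + [1,2,4] − [1,2,3],
  ∂[0,1,2,3] = [1,2,3] − [0,2,3] + [0,1,3] − [0,1,2].
This gives a 10×5 integer matrix of rank 4; reducing to Smith normal form yields diagonal entries (1,1,1,1).

Now H_k = ker ∂_k / im ∂_{k+1}, so:

  H_0: rank C_0 − rank ∂_1 = 5 − 4 = 1, and the invariant factors of ∂_1 are all 1, so H_0 = Z.
  H_1: rank ker ∂_1 − rank ∂_2 = (10 − 4) − 6 = 0, and the invariant factors of ∂_2 are all 1, so H_1 = 0.
  H_2: rank ker ∂_2 − rank ∂_3 = (10 − 6) − 4 = 0, and the invariant factors of ∂_3 are all 1, so H_2 = 0.
  H_3: rank ker ∂_3 − rank ∂_4 = (5 − 4) − 0 = 1, and there is no ∂_4, so H_3 = Z.

H_0 = Z,  H_1 = 0,  H_2 = 0,  H_3 = Z.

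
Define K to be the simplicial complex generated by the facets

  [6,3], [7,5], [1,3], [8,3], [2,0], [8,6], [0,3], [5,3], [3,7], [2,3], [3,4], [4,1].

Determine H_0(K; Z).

H_0 ≅ Z.

We work with the vertex ordering 0 < 1 < 2 < 3 < 4 < 5 < 6 < 7 < 8. The simplices of K, each written with vertices in increasing order, are:

  0-simplices (9): [0], [1], [2], [3], [4], [5], [6], [7], [8]
  1-simplices (12): [0,2], [0,3], [1,3], [1,4], [2,3], [3,4], [3,5], [3,6], [3,7], [3,8], [5,7], [6,8]

giving chain groups C_0 ≅ Z^9, C_1 ≅ Z^12.

Boundary ∂_1: C_1 → C_0 is given by ∂[p,q] = [q] − [p]. For instance
  ∂[3,8] = [8] − [3].
This gives a 9×12 integer matrix of rank 8; reducing to Smith normal form yields diagonal entries (1,1,1,1,1,1,1,1).

Reading off H_k = ker ∂_k / im ∂_{k+1}:

  H_0: rank C_0 − rank ∂_1 = 9 − 8 = 1, and the invariant factors of ∂_1 are all 1, so H_0 ≅ Z.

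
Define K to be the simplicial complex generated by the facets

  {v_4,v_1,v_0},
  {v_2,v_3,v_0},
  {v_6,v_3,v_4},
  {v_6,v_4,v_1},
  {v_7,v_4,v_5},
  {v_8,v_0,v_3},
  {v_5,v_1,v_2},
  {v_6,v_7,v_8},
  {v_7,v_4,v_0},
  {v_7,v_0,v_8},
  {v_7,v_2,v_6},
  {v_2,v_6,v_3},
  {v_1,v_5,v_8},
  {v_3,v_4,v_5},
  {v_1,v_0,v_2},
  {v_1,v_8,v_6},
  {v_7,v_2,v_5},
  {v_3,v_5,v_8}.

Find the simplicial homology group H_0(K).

Order the vertices as v_0 < v_1 < v_2 < v_3 < v_4 < v_5 < v_6 < v_7 < v_8. Listing each simplex with vertices in this order, K has dimension 2 with simplices:

  0-simplices (9): [v_0], [v_1], [v_2], [v_3], [v_4], [v_5], [v_6], [v_7], [v_8]
  1-simplices (27): (27 of them)
  2-simplices (18): (18 of them)

giving chain groups C_0 ≅ Z^9, C_1 ≅ Z^27, C_2 ≅ Z^18.

Boundary ∂_1: C_1 → C_0 sends each edge [p,q] (with p < q) to q − p. For instance
  ∂[v_5,v_7] = [v_7] − [v_5].
This gives a 9×27 integer matrix of rank 8; reducing to Smith normal form yields diagonal entries (1,1,1,1,1,1,1,1).

Boundary ∂_2: C_2 → C_1 acts by ∂[p,q,r] = [q,r] − [p,r] + [p,q]. For instance
  ∂[v_4,v_5,v_7] = [v_5,v_7] − [v_4,v_7] + [v_4,v_5],
  ∂[v_2,v_5,v_7] = [v_5,v_7] − [v_2,v_7] + [v_2,v_5].
The resulting 27×18 matrix has rank 17, and its Smith normal form has invariant factors (1,1,1,1,1,1,1,1,1,1,1,1,1,1,1,1,1).

From H_k ≅ ker(∂_k) / im(∂_{k+1}) we obtain:

  H_0: rank C_0 − rank ∂_1 = 9 − 8 = 1, and the invariant factors of ∂_1 are all 1, so H_0 ≅ Z.

H_0 ≅ Z.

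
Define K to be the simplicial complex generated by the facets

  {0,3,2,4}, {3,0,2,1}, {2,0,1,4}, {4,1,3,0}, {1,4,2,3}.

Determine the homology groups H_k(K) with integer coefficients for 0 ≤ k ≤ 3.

H_0 ≅ Z,  H_1 = 0,  H_2 = 0,  H_3 ≅ Z.

Fix the vertex order 0 < 1 < 2 < 3 < 4 and write every simplex with vertices in increasing order. Then dim K = 3 and the simplices of K are:

  0-simplices (5): [0], [1], [2], [3], [4]
  1-simplices (10): [0,1], [0,2], [0,3], [0,4], [1,2], [1,3], [1,4], [2,3], [2,4], [3,4]
  2-simplices (10): [0,1,2], [0,1,3], [0,1,4], [0,2,3], [0,2,4], [0,3,4], [1,2,3], [1,2,4], [1,3,4], [2,3,4]
  3-simplices (5): [0,1,2,3], [0,1,2,4], [0,1,3,4], [0,2,3,4], [1,2,3,4]

giving chain groups C_0 ≅ Z^5, C_1 ≅ Z^10, C_2 ≅ Z^10, C_3 ≅ Z^5.

Boundary ∂_1: C_1 → C_0 is given by ∂[p,q] = [q] − [p].
This gives a 5×10 integer matrix of rank 4; reducing to Smith normal form yields diagonal entries (1,1,1,1).

Boundary ∂_2: C_2 → C_1 acts by ∂[p,q,r] = [q,r] − [p,r] + [p,q]. For instance
  ∂[1,2,3] = [2,3] − [1,3] + [1,2],
  ∂[0,2,4] = [2,4] − [0,4] + [0,2].
This gives a 10×10 integer matrix of rank 6; reducing to Smith normal form yields diagonal entries (1,1,1,1,1,1).

Boundary ∂_3: C_3 → C_2 sends each 3-simplex σ to the alternating sum Σ_i (−1)^i (σ with its i-th vertex removed). For instance
  ∂[0,1,2,3] = [1,2,3] − [0,2,3] + [0,1,3] − [0,1,2],
  ∂[1,2,3,4] = [2,3,4] − [1,3,4] + [1,2,4] − [1,2,3].
The resulting 10×5 matrix has rank 4, and its Smith normal form has invariant factors (1,1,1,1).

Now H_k = ker ∂_k / im ∂_{k+1}, so:

  H_0: rank C_0 − rank ∂_1 = 5 − 4 = 1, and the invariant factors of ∂_1 are all 1, so H_0 ≅ Z.
  H_1: rank ker ∂_1 − rank ∂_2 = (10 − 4) − 6 = 0, and the invariant factors of ∂_2 are all 1, so H_1 ≅ 0.
  H_2: rank ker ∂_2 − rank ∂_3 = (10 − 6) − 4 = 0, and the invariant factors of ∂_3 are all 1, so H_2 ≅ 0.
  H_3: rank ker ∂_3 − rank ∂_4 = (5 − 4) − 0 = 1, and there is no ∂_4, so H_3 ≅ Z.

As a check, the Euler characteristic is 5 − 10 + 10 − 5 = 0, which agrees with 1 − 0 + 0 − 1 = 0.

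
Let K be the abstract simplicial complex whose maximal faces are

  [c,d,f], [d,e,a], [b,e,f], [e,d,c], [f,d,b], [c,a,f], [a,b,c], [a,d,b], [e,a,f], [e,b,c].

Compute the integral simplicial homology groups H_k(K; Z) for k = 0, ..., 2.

Order the vertices as a < b < c < d < e < f. Listing each simplex with vertices in this order, K has dimension 2 with simplices:

  0-simplices (6): a, b, c, d, e, f
  1-simplices (15): ab, ac, ad, ae, af, bc, bd, be, bf, cd, ce, cf, de, df, ef
  2-simplices (10): abc, abd, acf, ade, aef, bce, bdf, bef, cde, cdf

giving chain groups C_0 ≅ Z^6, C_1 ≅ Z^15, C_2 ≅ Z^10.

Boundary ∂_1: C_1 → C_0 is given by ∂[p,q] = [q] − [p]. For instance
  ∂cd = d − c.
This gives a 6×15 integer matrix of rank 5; reducing to Smith normal form yields diagonal entries (1,1,1,1,1).

The boundary map ∂_2: C_2 → C_1 acts by ∂[p,q,r] = [q,r] − [p,r] + [p,q]. For instance
  ∂bef = ef − bf + be,
  ∂aef = ef − af + ae.
The resulting 15×10 matrix has rank 10, and its Smith normal form has invariant factors (1,1,1,1,1,1,1,1,1,2).

Reading off H_k = ker ∂_k / im ∂_{k+1}:

  H_0: rank C_0 − rank ∂_1 = 6 − 5 = 1, and the invariant factors of ∂_1 are all 1, so H_0 = Z.
  H_1: rank ker ∂_1 − rank ∂_2 = (15 − 5) − 10 = 0, and ∂_2 has invariant factor 2 > 1, so H_1 = Z_2.
  H_2: rank ker ∂_2 − rank ∂_3 = (10 − 10) − 0 = 0, and there is no ∂_3, so H_2 = 0.

(K is a triangulation of the real projective plane RP^2.)

H_0 ≅ Z,  H_1 ≅ Z_2,  H_2 = 0.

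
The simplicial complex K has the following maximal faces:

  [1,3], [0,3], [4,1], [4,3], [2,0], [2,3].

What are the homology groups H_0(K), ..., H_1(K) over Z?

K has 5 vertices, 6 edges.
rank ∂_0 = 0, rank ∂_1 = 4 ⇒ b_0 = 5 − 0 − 4 = 1; all invariant factors of ∂_1 are 1 so no torsion. So H_0 ≅ Z.
rank ∂_1 = 4, rank ∂_2 = 0 ⇒ b_1 = 6 − 4 − 0 = 2. So H_1 ≅ Z^2.

H_0 = Z,  H_1 = Z^2.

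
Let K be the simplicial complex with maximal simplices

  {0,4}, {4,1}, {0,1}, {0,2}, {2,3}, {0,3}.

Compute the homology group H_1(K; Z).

Order the vertices as 0 < 1 < 2 < 3 < 4. Listing each simplex with vertices in this order, K has dimension 1 with simplices:

  0-simplices (5): [0], [1], [2], [3], [4]
  1-simplices (6): [0,1], [0,2], [0,3], [0,4], [1,4], [2,3]

Hence C_0 ≅ Z^5, C_1 ≅ Z^6.

Boundary ∂_1: C_1 → C_0 sends each edge [p,q] (with p < q) to q − p.
As a 5×6 matrix over Z this has rank 4, with invariant factors (1,1,1,1).

Now H_k = ker ∂_k / im ∂_{k+1}, so:

  H_1: rank ker ∂_1 − rank ∂_2 = (6 − 4) − 0 = 2, and there is no ∂_2, so H_1 = Z^2.

(K is a triangulation of a wedge of 2 circles.)

H_1 = Z^2.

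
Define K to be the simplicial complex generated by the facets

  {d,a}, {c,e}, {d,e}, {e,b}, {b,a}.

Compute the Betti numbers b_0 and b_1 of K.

b_0 = 1, b_1 = 1.

K has 5 vertices, 5 edges.
rank ∂_0 = 0, rank ∂_1 = 4 ⇒ b_0 = 5 − 0 − 4 = 1; all invariant factors of ∂_1 are 1 so no torsion. So H_0 = Z.
rank ∂_1 = 4, rank ∂_2 = 0 ⇒ b_1 = 5 − 4 − 0 = 1. So H_1 = Z.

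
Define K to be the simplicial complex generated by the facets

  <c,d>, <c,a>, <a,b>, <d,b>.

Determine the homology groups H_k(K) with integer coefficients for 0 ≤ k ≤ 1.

Fix the vertex order a < b < c < d and write every simplex with vertices in increasing order. Then dim K = 1 and the simplices of K are:

  0-simplices (4): a, b, c, d
  1-simplices (4): ab, ac, bd, cd

Hence C_0 ≅ Z^4, C_1 ≅ Z^4.

The boundary map ∂_1: C_1 → C_0 is given by ∂[p,q] = [q] − [p].
As a 4×4 matrix over Z this has rank 3, with invariant factors (1,1,1).

Reading off H_k = ker ∂_k / im ∂_{k+1}:

  H_0: rank C_0 − rank ∂_1 = 4 − 3 = 1, and the invariant factors of ∂_1 are all 1, so H_0 = Z.
  H_1: rank ker ∂_1 − rank ∂_2 = (4 − 3) − 0 = 1, and there is no ∂_2, so H_1 = Z.

As a check, the Euler characteristic is 4 − 4 = 0, which agrees with 1 − 1 = 0.

H_0 ≅ Z,  H_1 ≅ Z.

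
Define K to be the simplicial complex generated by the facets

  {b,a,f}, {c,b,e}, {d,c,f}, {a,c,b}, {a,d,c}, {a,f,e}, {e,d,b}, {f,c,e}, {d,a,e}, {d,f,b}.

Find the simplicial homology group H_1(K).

Order the vertices as a < b < c < d < e < f. Listing each simplex with vertices in this order, K has dimension 2 with simplices:

  0-simplices (6): a, b, c, d, e, f
  1-simplices (15): ab, ac, ad, ae, af, bc, bd, be, bf, cd, ce, cf, de, df, ef
  2-simplices (10): abc, abf, acd, ade, aef, bce, bde, bdf, cdf, cef

so the chain groups are C_0 ≅ Z^6, C_1 ≅ Z^15, C_2 ≅ Z^10.

∂_1: C_1 → C_0 is given by ∂[p,q] = [q] − [p]. For instance
  ∂de = e − d.
The resulting 6×15 matrix has rank 5, and its Smith normal form has invariant factors (1,1,1,1,1).

The boundary map ∂_2: C_2 → C_1 maps a triangle to the signed sum of its edges. For instance
  ∂bdf = df − bf + bd,
  ∂ade = de − ae + ad.
The resulting 15×10 matrix has rank 10, and its Smith normal form has invariant factors (1,1,1,1,1,1,1,1,1,2).

Computing H_k = (kernel of ∂_k) / (image of ∂_{k+1}):

  H_1: rank ker ∂_1 − rank ∂_2 = (15 − 5) − 10 = 0, and ∂_2 has invariant factor 2 > 1, so H_1 = Z/2Z.

H_1 ≅ Z/2Z.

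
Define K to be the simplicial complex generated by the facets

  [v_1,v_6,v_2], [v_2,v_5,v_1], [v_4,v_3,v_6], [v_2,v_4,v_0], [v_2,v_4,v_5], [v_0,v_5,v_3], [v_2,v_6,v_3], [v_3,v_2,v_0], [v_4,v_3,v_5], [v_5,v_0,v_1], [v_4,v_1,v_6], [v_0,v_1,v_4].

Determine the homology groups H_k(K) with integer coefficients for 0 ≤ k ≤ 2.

H_0 ≅ Z,  H_1 ≅ Z/2Z,  H_2 = 0.

We work with the vertex ordering v_0 < v_1 < v_2 < v_3 < v_4 < v_5 < v_6. The simplices of K, each written with vertices in increasing order, are:

  0-simplices (7): [v_0], [v_1], [v_2], [v_3], [v_4], [v_5], [v_6]
  1-simplices (18): (18 of them)
  2-simplices (12): (12 of them)

giving chain groups C_0 ≅ Z^7, C_1 ≅ Z^18, C_2 ≅ Z^12.

∂_1: C_1 → C_0 maps an edge to its endpoints' difference, ∂[p,q] = q − p. For instance
  ∂[v_4,v_5] = [v_5] − [v_4].
The resulting 7×18 matrix has rank 6, and its Smith normal form has invariant factors (1,1,1,1,1,1).

Boundary ∂_2: C_2 → C_1 sends each 2-simplex [p,q,r] to [q,r] − [p,r] + [p,q]. For instance
  ∂[v_0,v_2,v_3] = [v_2,v_3] − [v_0,v_3] + [v_0,v_2],
  ∂[v_3,v_4,v_5] = [v_4,v_5] − [v_3,v_5] + [v_3,v_4].
As a 18×12 matrix over Z this has rank 12, with invariant factors (1,1,1,1,1,1,1,1,1,1,1,2).

From H_k ≅ ker(∂_k) / im(∂_{k+1}) we obtain:

  H_0: rank C_0 − rank ∂_1 = 7 − 6 = 1, and the invariant factors of ∂_1 are all 1, so H_0 = Z.
  H_1: rank ker ∂_1 − rank ∂_2 = (18 − 6) − 12 = 0, and ∂_2 has invariant factor 2 > 1, so H_1 = Z/2Z.
  H_2: rank ker ∂_2 − rank ∂_3 = (12 − 12) − 0 = 0, and there is no ∂_3, so H_2 = 0.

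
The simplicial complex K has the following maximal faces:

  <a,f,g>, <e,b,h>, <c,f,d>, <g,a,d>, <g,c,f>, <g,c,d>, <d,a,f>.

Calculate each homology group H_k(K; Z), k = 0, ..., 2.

We work with the vertex ordering a < b < c < d < e < f < g < h. The simplices of K, each written with vertices in increasing order, are:

  0-simplices (8): a, b, c, d, e, f, g, h
  1-simplices (12): ad, af, ag, be, bh, cd, cf, cg, df, dg, eh, fg
  2-simplices (7): adf, adg, afg, beh, cdf, cdg, cfg

giving chain groups C_0 ≅ Z^8, C_1 ≅ Z^12, C_2 ≅ Z^7.

The boundary map ∂_1: C_1 → C_0 is given by ∂[p,q] = [q] − [p].
The resulting 8×12 matrix has rank 6, and its Smith normal form has invariant factors (1,1,1,1,1,1).

The boundary map ∂_2: C_2 → C_1 sends each 2-simplex [p,q,r] to [q,r] − [p,r] + [p,q]. For instance
  ∂afg = fg − ag + af,
  ∂adg = dg − ag + ad.
The 12×7 boundary matrix has rank 6 and Smith normal form diag(1,1,1,1,1,1).

Now H_k = ker ∂_k / im ∂_{k+1}, so:

  H_0: rank C_0 − rank ∂_1 = 8 − 6 = 2, and the invariant factors of ∂_1 are all 1, so H_0 = Z^2.
  H_1: rank ker ∂_1 − rank ∂_2 = (12 − 6) − 6 = 0, and the invariant factors of ∂_2 are all 1, so H_1 = 0.
  H_2: rank ker ∂_2 − rank ∂_3 = (7 − 6) − 0 = 1, and there is no ∂_3, so H_2 = Z.

As a check, the Euler characteristic is 8 − 12 + 7 = 3, which agrees with 2 − 0 + 1 = 3.

H_0 = Z^2,  H_1 = 0,  H_2 = Z.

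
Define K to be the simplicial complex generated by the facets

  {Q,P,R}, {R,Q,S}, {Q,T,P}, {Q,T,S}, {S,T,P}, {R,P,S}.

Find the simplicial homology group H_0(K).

Take the total order P < Q < R < S < T on the vertex set. Then K (dimension 2) consists of the simplices:

  0-simplices (5): P, Q, R, S, T
  1-simplices (9): PQ, PR, PS, PT, QR, QS, QT, RS, ST
  2-simplices (6): PQR, PQT, PRS, PST, QRS, QST

Hence C_0 ≅ Z^5, C_1 ≅ Z^9, C_2 ≅ Z^6.

∂_1: C_1 → C_0 sends each edge [p,q] (with p < q) to q − p. For instance
  ∂ST = T − S.
This gives a 5×9 integer matrix of rank 4; reducing to Smith normal form yields diagonal entries (1,1,1,1).

∂_2: C_2 → C_1 sends each 2-simplex [p,q,r] to [q,r] − [p,r] + [p,q]. For instance
  ∂PQR = QR − PR + PQ,
  ∂PRS = RS − PS + PR.
The resulting 9×6 matrix has rank 5, and its Smith normal form has invariant factors (1,1,1,1,1).

Now H_k = ker ∂_k / im ∂_{k+1}, so:

  H_0: rank C_0 − rank ∂_1 = 5 − 4 = 1, and the invariant factors of ∂_1 are all 1, so H_0 = Z.

H_0 = Z.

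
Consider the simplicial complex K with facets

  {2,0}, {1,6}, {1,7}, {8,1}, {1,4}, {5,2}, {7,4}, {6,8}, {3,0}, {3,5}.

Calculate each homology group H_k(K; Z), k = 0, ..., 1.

Order the vertices as 0 < 1 < 2 < 3 < 4 < 5 < 6 < 7 < 8. Listing each simplex with vertices in this order, K has dimension 1 with simplices:

  0-simplices (9): [0], [1], [2], [3], [4], [5], [6], [7], [8]
  1-simplices (10): [0,2], [0,3], [1,4], [1,6], [1,7], [1,8], [2,5], [3,5], [4,7], [6,8]

giving chain groups C_0 ≅ Z^9, C_1 ≅ Z^10.

The boundary map ∂_1: C_1 → C_0 maps an edge to its endpoints' difference, ∂[p,q] = q − p. For instance
  ∂[6,8] = [8] − [6].
The 9×10 boundary matrix has rank 7 and Smith normal form diag(1,1,1,1,1,1,1).

Computing H_k = (kernel of ∂_k) / (image of ∂_{k+1}):

  H_0: rank C_0 − rank ∂_1 = 9 − 7 = 2, and the invariant factors of ∂_1 are all 1, so H_0 = Z^2.
  H_1: rank ker ∂_1 − rank ∂_2 = (10 − 7) − 0 = 3, and there is no ∂_2, so H_1 = Z^3.

As a check, the Euler characteristic is 9 − 10 = -1, which agrees with 2 − 3 = -1.

H_0 = Z^2,  H_1 = Z^3.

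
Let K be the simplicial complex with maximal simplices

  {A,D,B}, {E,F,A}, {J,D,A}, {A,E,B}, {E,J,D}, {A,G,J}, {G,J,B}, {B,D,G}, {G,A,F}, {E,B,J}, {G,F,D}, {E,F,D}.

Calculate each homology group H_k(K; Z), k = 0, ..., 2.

H_0 ≅ Z,  H_1 ≅ Z_2,  H_2 = 0.

We work with the vertex ordering A < B < D < E < F < G < J. The simplices of K, each written with vertices in increasing order, are:

  0-simplices (7): A, B, D, E, F, G, J
  1-simplices (18): AB, AD, AE, AF, AG, AJ, BD, BE, BG, BJ, DE, DF, DG, DJ, EF, EJ, FG, GJ
  2-simplices (12): ABD, ABE, ADJ, AEF, AFG, AGJ, BDG, BEJ, BGJ, DEF, DEJ, DFG

giving chain groups C_0 ≅ Z^7, C_1 ≅ Z^18, C_2 ≅ Z^12.

∂_1: C_1 → C_0 maps an edge to its endpoints' difference, ∂[p,q] = q − p.
This gives a 7×18 integer matrix of rank 6; reducing to Smith normal form yields diagonal entries (1,1,1,1,1,1).

∂_2: C_2 → C_1 maps a triangle to the signed sum of its edges. For instance
  ∂BGJ = GJ − BJ + BG,
  ∂BDG = DG − BG + BD.
This gives a 18×12 integer matrix of rank 12; reducing to Smith normal form yields diagonal entries (1,1,1,1,1,1,1,1,1,1,1,2).

Computing H_k = (kernel of ∂_k) / (image of ∂_{k+1}):

  H_0: rank C_0 − rank ∂_1 = 7 − 6 = 1, and the invariant factors of ∂_1 are all 1, so H_0 = Z.
  H_1: rank ker ∂_1 − rank ∂_2 = (18 − 6) − 12 = 0, and ∂_2 has invariant factor 2 > 1, so H_1 = Z_2.
  H_2: rank ker ∂_2 − rank ∂_3 = (12 − 12) − 0 = 0, and there is no ∂_3, so H_2 = 0.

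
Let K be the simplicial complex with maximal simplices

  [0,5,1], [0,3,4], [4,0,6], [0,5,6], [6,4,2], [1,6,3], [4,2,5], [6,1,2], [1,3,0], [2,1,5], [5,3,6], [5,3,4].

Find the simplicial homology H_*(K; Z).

K has 7 vertices, 18 edges, 12 triangles.
rank ∂_0 = 0, rank ∂_1 = 6 ⇒ b_0 = 7 − 0 − 6 = 1; all invariant factors of ∂_1 are 1 so no torsion. So H_0 = Z.
rank ∂_1 = 6, rank ∂_2 = 12 ⇒ b_1 = 18 − 6 − 12 = 0; ∂_2 has invariant factor(s) [2] giving torsion. So H_1 = Z/2.
rank ∂_2 = 12, rank ∂_3 = 0 ⇒ b_2 = 12 − 12 − 0 = 0. So H_2 = 0.

H_0 ≅ Z,  H_1 ≅ Z/2,  H_2 = 0.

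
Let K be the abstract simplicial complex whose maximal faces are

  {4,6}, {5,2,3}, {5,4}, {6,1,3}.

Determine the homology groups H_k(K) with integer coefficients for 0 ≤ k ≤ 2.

We work with the vertex ordering 1 < 2 < 3 < 4 < 5 < 6. The simplices of K, each written with vertices in increasing order, are:

  0-simplices (6): [1], [2], [3], [4], [5], [6]
  1-simplices (8): [1,3], [1,6], [2,3], [2,5], [3,5], [3,6], [4,5], [4,6]
  2-simplices (2): [1,3,6], [2,3,5]

giving chain groups C_0 ≅ Z^6, C_1 ≅ Z^8, C_2 ≅ Z^2.

Boundary ∂_1: C_1 → C_0 maps an edge to its endpoints' difference, ∂[p,q] = q − p. For instance
  ∂[4,6] = [6] − [4].
The resulting 6×8 matrix has rank 5, and its Smith normal form has invariant factors (1,1,1,1,1).

∂_2: C_2 → C_1 acts by ∂[p,q,r] = [q,r] − [p,r] + [p,q]. For instance
  ∂[1,3,6] = [3,6] − [1,6] + [1,3],
  ∂[2,3,5] = [3,5] − [2,5] + [2,3].
The resulting 8×2 matrix has rank 2, and its Smith normal form has invariant factors (1,1).

Computing H_k = (kernel of ∂_k) / (image of ∂_{k+1}):

  H_0: rank C_0 − rank ∂_1 = 6 − 5 = 1, and the invariant factors of ∂_1 are all 1, so H_0 = Z.
  H_1: rank ker ∂_1 − rank ∂_2 = (8 − 5) − 2 = 1, and the invariant factors of ∂_2 are all 1, so H_1 = Z.
  H_2: rank ker ∂_2 − rank ∂_3 = (2 − 2) − 0 = 0, and there is no ∂_3, so H_2 = 0.

H_0 = Z,  H_1 = Z,  H_2 = 0.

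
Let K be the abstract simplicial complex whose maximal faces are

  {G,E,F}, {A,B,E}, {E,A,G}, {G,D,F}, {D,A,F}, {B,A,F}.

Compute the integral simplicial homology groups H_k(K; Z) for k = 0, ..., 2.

H_0 ≅ Z,  H_1 ≅ Z,  H_2 = 0.

Order the vertices as A < B < D < E < F < G. Listing each simplex with vertices in this order, K has dimension 2 with simplices:

  0-simplices (6): A, B, D, E, F, G
  1-simplices (12): AB, AD, AE, AF, AG, BE, BF, DF, DG, EF, EG, FG
  2-simplices (6): ABE, ABF, ADF, AEG, DFG, EFG

so the chain groups are C_0 ≅ Z^6, C_1 ≅ Z^12, C_2 ≅ Z^6.

The boundary map ∂_1: C_1 → C_0 is given by ∂[p,q] = [q] − [p].
The resulting 6×12 matrix has rank 5, and its Smith normal form has invariant factors (1,1,1,1,1).

∂_2: C_2 → C_1 maps a triangle to the signed sum of its edges. For instance
  ∂ABE = BE − AE + AB,
  ∂ADF = DF − AF + AD.
The 12×6 boundary matrix has rank 6 and Smith normal form diag(1,1,1,1,1,1).

Now H_k = ker ∂_k / im ∂_{k+1}, so:

  H_0: rank C_0 − rank ∂_1 = 6 − 5 = 1, and the invariant factors of ∂_1 are all 1, so H_0 = Z.
  H_1: rank ker ∂_1 − rank ∂_2 = (12 − 5) − 6 = 1, and the invariant factors of ∂_2 are all 1, so H_1 = Z.
  H_2: rank ker ∂_2 − rank ∂_3 = (6 − 6) − 0 = 0, and there is no ∂_3, so H_2 = 0.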